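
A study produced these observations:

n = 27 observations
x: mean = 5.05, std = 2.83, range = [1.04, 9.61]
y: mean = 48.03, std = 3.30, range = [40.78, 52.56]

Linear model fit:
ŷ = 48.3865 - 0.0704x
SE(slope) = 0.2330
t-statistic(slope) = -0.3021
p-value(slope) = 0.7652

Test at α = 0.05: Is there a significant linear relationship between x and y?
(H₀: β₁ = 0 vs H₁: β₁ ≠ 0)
p-value = 0.7652 ≥ α = 0.05, so we fail to reject H₀. The relationship is not significant.

Hypothesis test for the slope coefficient:

H₀: β₁ = 0 (no linear relationship)
H₁: β₁ ≠ 0 (linear relationship exists)

Test statistic: t = β̂₁ / SE(β̂₁) = -0.0704 / 0.2330 = -0.3021

With df = 25, the two-sided p-value for |t| = 0.3021 is 0.7652.

Decision rule: reject H₀ if p-value < α.
p-value = 0.7652 ≥ α = 0.05 → fail to reject H₀.

At α = 0.05 the data do not provide convincing evidence of a nonzero slope.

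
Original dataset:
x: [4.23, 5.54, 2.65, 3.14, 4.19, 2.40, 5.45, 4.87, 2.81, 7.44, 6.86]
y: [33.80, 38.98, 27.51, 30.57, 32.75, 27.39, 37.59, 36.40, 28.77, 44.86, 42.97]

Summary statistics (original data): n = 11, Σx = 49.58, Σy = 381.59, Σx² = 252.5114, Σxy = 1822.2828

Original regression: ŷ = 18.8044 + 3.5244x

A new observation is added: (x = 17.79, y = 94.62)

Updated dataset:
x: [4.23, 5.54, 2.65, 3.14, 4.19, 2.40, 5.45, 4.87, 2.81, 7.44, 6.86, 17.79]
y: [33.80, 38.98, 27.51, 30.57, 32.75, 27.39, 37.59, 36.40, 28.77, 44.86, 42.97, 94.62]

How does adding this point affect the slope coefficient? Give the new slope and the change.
The slope changes from 3.5244 to 4.3616 (change of +0.8372, or +23.8%).

The new point has HIGH LEVERAGE: x = 17.79 is far from the original mean x̄ = 49.58/11 ≈ 4.51 (original range [2.40, 7.44]).

Step 1: Update the sums with the new point (n goes from 11 to 12)
Σx  = 49.58 + 17.79 = 67.37
Σy  = 381.59 + 94.62 = 476.21
Σx² = 252.5114 + 17.79² = 252.5114 + 316.4841 = 568.9955
Σxy = 1822.2828 + 17.79×94.62 = 1822.2828 + 1683.2898 = 3505.5726

Step 2: Recompute the slope with b₁ = (nΣxy − ΣxΣy) / (nΣx² − (Σx)²)
Numerator   = 12×3505.5726 − 67.37×476.21 = 42066.8712 − 32082.2677 = 9984.6035
Denominator = 12×568.9955 − 67.37² = 6827.9460 − 4538.7169 = 2289.2291
b₁(new) = 9984.6035 / 2289.2291 = 4.3616

(Same formula on the original sums: (11×1822.2828 − 49.58×381.59) / (11×252.5114 − 49.58²) = 1125.8786 / 319.4490 = 3.5244, matching the given fit.)

Step 3: Change in slope
Δβ₁ = 4.3616 − 3.5244 = +0.8372
Relative change = +0.8372 / 3.5244 × 100% = +23.8%
→ the slope increases when the point is added.

Because the point sits above the extension of the original line at a high-leverage x, it tilts the fit up.
In practice: investigate whether it comes from the same population as the rest of the sample; check such a point for data-entry or measurement error.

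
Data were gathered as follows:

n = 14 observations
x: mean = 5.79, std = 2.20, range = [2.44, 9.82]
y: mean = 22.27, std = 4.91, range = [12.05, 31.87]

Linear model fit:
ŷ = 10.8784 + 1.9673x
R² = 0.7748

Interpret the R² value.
About 77.48% of the variability in y is accounted for by the regression on x (R² = 0.7748) — a strong linear fit.

The coefficient of determination R² is the fraction of the total variation in y that the fitted line accounts for.

Here R² = 0.7748:
- Explained: 77.48% of the variation in y
- Unexplained (residual): 100% − 77.48% = 22.52%
- Rule of thumb (below 0.3 weak; 0.3 to below 0.7 moderate; 0.7 and above strong) → strong

Equivalently, for simple linear regression R² = r², so |r| = √0.7748 ≈ 0.8802.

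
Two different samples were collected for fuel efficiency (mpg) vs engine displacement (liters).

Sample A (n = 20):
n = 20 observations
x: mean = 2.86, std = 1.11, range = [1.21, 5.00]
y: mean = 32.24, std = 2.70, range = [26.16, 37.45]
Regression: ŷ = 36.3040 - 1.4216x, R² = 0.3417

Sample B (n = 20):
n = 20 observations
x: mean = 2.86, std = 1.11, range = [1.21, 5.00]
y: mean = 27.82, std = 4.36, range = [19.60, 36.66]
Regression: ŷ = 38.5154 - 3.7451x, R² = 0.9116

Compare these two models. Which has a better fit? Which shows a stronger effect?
Model B has the better fit (R² = 0.9116 vs 0.3417). Model B shows the stronger effect (|β₁| = 3.7451 vs 1.4216).

Model Comparison:

Which explains more variance? (R²)
- Model A: R² = 0.3417 → 34.17% of variance in fuel efficiency explained
- Model B: R² = 0.9116 → 91.16% of variance in fuel efficiency explained
- 0.9116 > 0.3417 → Model B has the better fit

Which has the larger per-liter effect? (|β₁|)
- Model A: β₁ = -1.4216 → predicted fuel efficiency falls 1.4216 mpg per additional liter of engine displacement
- Model B: β₁ = -3.7451 → predicted fuel efficiency falls 3.7451 mpg per additional liter of engine displacement
- |-1.4216| < |-3.7451| → Model B shows the stronger marginal effect

Notes:
- A better fit (higher R²) doesn't necessarily mean a more important relationship.
- R² measures how tightly points cluster around the line; β₁ measures how steep the line is — they answer different questions.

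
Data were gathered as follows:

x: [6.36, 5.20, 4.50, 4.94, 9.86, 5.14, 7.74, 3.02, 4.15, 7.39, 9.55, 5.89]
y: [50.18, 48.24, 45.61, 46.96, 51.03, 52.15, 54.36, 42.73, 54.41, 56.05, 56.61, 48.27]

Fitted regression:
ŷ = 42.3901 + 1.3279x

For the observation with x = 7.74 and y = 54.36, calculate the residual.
Residual = 1.6920

The residual is the difference between the actual value and the predicted value:

Residual = y - ŷ

Step 1: Calculate predicted value
ŷ = 42.3901 + 1.3279 × 7.74
ŷ = 52.6680

Step 2: Calculate residual
Residual = 54.36 - 52.6680
Residual = 1.6920

Interpretation: the model underestimates the actual value by 1.6920 at this point (positive residual → observation lies above the fitted line).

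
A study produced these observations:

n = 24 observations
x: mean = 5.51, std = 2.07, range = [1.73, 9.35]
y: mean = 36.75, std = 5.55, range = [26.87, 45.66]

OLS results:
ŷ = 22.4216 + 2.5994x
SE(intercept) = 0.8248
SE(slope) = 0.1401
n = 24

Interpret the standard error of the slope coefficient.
The slope 2.5994 is pinned down to within about ±0.1401 (one SE) by these data — relative uncertainty 5.4%, i.e. precise.

SE(β̂₁) = 0.1401 says: if we drew many samples of n = 24 from the same population and refit each time, the fitted slopes would scatter with a standard deviation of roughly 0.1401 around the true β₁.

Relative precision:
- SE / |β̂₁| = 0.1401 / 2.5994 = 5.4%
- Rule of thumb (under 20%: precise; 20% to under 50%: moderately precise; 50% or more: imprecise) → precise

Link to the t-test: t = β̂₁ / SE(β̂₁) = 2.5994 / 0.1401 = 18.5539, the statistic for H₀: β₁ = 0.

What drives SE(β̂₁): larger n (here n = 24) → smaller SE; more residual scatter → larger SE; wider spread of x values → smaller SE.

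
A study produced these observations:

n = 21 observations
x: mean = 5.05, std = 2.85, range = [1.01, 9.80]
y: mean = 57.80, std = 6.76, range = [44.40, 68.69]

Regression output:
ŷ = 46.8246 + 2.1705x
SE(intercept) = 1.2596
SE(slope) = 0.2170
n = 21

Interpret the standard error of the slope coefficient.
The slope 2.1705 is pinned down to within about ±0.2170 (one SE) by these data — relative uncertainty 10.0%, i.e. precise.

What SE measures:
- The standard error quantifies the sampling variability of the coefficient estimate
- It is the estimated standard deviation of β̂₁ across hypothetical repeated samples of the same size
- Smaller SE → more precise estimate

Relative precision:
- SE / |β̂₁| = 0.2170 / 2.1705 = 10.0%
- Rule of thumb (under 20%: precise; 20% to under 50%: moderately precise; 50% or more: imprecise) → precise

Rough 95% range (±2 SE): 2.1705 ± 0.4340 → (1.7365, 2.6045).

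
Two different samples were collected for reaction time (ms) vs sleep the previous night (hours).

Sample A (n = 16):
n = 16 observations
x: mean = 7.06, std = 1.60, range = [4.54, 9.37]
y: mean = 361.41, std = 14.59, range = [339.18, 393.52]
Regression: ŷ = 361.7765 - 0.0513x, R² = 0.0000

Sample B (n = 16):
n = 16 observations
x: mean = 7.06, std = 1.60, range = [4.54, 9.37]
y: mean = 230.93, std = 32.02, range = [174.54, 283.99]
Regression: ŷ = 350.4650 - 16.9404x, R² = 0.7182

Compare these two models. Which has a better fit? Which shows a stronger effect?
Model B has the better fit (R² = 0.7182 vs 0.0000). Model B shows the stronger effect (|β₁| = 16.9404 vs 0.0513).

Model Comparison:

Goodness of fit (R²):
- Model A: R² = 0.0000 → 0.00% of variance in reaction time explained
- Model B: R² = 0.7182 → 71.82% of variance in reaction time explained
- 0.7182 > 0.0000 → Model B has the better fit

Strength of effect — compare |β₁|:
- Model A: β₁ = -0.0513 → predicted reaction time falls 0.0513 ms per additional hour of sleep
- Model B: β₁ = -16.9404 → predicted reaction time falls 16.9404 ms per additional hour of sleep
- |-0.0513| < |-16.9404| → Model B shows the stronger marginal effect

Notes:
- A better fit (higher R²) doesn't necessarily mean a more important relationship.
- A steeper slope doesn't make a better model if the scatter around the line is large.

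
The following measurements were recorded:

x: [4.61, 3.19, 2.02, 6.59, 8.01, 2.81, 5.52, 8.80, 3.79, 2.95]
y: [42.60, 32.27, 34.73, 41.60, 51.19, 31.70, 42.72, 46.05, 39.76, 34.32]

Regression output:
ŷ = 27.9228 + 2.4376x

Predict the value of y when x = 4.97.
ŷ = 40.0377

Plug x = 4.97 into the fitted line:

ŷ = 27.9228 + 2.4376 × 4.97
ŷ = 27.9228 + 12.1149
ŷ = 40.0377

This is a point prediction; actual observations scatter around it by roughly the residual standard deviation.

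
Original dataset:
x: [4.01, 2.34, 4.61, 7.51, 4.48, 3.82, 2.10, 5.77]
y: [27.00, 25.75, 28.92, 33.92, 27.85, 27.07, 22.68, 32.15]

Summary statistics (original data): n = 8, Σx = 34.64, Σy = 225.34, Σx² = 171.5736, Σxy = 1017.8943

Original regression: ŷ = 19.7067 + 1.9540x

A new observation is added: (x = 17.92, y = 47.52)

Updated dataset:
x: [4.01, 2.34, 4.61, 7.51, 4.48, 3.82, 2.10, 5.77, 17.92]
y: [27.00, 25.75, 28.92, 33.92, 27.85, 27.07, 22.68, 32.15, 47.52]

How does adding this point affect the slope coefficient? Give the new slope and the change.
The slope changes from 1.9540 to 1.4856 (change of -0.4684, or -24.0%).

The new point has HIGH LEVERAGE: x = 17.92 is far from the original mean x̄ = 34.64/8 ≈ 4.33 (original range [2.10, 7.51]).

Step 1: Update the sums with the new point (n goes from 8 to 9)
Σx  = 34.64 + 17.92 = 52.56
Σy  = 225.34 + 47.52 = 272.86
Σx² = 171.5736 + 17.92² = 171.5736 + 321.1264 = 492.7000
Σxy = 1017.8943 + 17.92×47.52 = 1017.8943 + 851.5584 = 1869.4527

Step 2: Recompute the slope with b₁ = (nΣxy − ΣxΣy) / (nΣx² − (Σx)²)
Numerator   = 9×1869.4527 − 52.56×272.86 = 16825.0743 − 14341.5216 = 2483.5527
Denominator = 9×492.7000 − 52.56² = 4434.3000 − 2762.5536 = 1671.7464
b₁(new) = 2483.5527 / 1671.7464 = 1.4856

(Same formula on the original sums: (8×1017.8943 − 34.64×225.34) / (8×171.5736 − 34.64²) = 337.3768 / 172.6592 = 1.9540, matching the given fit.)

Step 3: Change in slope
Δβ₁ = 1.4856 − 1.9540 = -0.4684
Relative change = -0.4684 / 1.9540 × 100% = -24.0%
→ the slope decreases when the point is added.

Because the point sits below the extension of the original line at a high-leverage x, it tilts the fit down.
In practice: examine leverage (hᵢ) and Cook's distance rather than deleting it automatically.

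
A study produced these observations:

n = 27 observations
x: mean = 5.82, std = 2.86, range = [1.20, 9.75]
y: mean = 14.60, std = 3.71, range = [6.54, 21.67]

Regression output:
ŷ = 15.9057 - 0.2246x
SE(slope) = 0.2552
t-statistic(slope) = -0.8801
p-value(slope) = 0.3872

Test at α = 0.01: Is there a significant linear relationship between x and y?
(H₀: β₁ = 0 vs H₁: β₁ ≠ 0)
Since p-value = 0.3872 ≥ α = 0.01, fail to reject H₀ — the slope is not significantly different from 0.

Hypothesis test for the slope coefficient:

H₀: β₁ = 0 (no linear relationship)
H₁: β₁ ≠ 0 (linear relationship exists)

Test statistic: t = β̂₁ / SE(β̂₁) = -0.2246 / 0.2552 = -0.8801

The p-value (0.3872) is the probability, under H₀, of a t-statistic at least as extreme as |t| = 0.8801 (two-sided, df = n − 2 = 25).

Decision rule: reject H₀ if p-value < α.
p-value = 0.3872 ≥ α = 0.01 → fail to reject H₀.

There is not sufficient evidence at the 1% significance level to conclude that a linear relationship exists between x and y.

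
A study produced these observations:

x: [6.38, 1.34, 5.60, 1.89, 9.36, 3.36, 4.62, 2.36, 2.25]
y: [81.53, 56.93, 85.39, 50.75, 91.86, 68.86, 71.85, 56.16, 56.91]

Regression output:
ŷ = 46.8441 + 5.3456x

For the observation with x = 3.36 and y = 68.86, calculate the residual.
Residual = 4.0547

The residual is the difference between the actual value and the predicted value:

Residual = y - ŷ

Step 1: Calculate predicted value
ŷ = 46.8441 + 5.3456 × 3.36
ŷ = 64.8053

Step 2: Calculate residual
Residual = 68.86 - 64.8053
Residual = 4.0547

The residual is positive, so the observed y = 68.86 sits above the regression line (the line underestimates it by 4.0547).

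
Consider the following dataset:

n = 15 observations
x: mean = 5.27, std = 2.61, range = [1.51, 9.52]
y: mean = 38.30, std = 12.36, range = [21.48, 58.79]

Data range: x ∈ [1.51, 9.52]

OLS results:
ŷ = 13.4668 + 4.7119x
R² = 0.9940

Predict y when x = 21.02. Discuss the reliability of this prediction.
ŷ = 112.5109, but this is extrapolation (above the data range [1.51, 9.52]) and may be unreliable.

Prediction calculation:
ŷ = 13.4668 + 4.7119 × 21.02
ŷ = 112.5109

Reliability:
- Data range: x ∈ [1.51, 9.52]
- Prediction point: x = 21.02 is 11.50 units above the observed range → this is EXTRAPOLATION, not interpolation

Why that matters here:
- R² describes fit only over the sampled x values; it says nothing about behaviour beyond them
- The linear relationship may not hold outside the observed range

A defensible statement: 'if the linear trend continued to x = 21.02, y would be about 112.5109' — the premise is untested.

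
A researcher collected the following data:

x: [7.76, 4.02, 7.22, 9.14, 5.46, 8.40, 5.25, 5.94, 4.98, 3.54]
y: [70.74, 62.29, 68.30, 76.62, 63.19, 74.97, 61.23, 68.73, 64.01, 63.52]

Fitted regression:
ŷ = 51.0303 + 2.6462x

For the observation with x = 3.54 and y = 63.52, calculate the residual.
Residual = 3.1222

The residual is the difference between the actual value and the predicted value:

Residual = y - ŷ

Step 1: Calculate predicted value
ŷ = 51.0303 + 2.6462 × 3.54
ŷ = 60.3978

Step 2: Calculate residual
Residual = 63.52 - 60.3978
Residual = 3.1222

Interpretation: the model underestimates the actual value by 3.1222 at this point (positive residual → observation lies above the fitted line).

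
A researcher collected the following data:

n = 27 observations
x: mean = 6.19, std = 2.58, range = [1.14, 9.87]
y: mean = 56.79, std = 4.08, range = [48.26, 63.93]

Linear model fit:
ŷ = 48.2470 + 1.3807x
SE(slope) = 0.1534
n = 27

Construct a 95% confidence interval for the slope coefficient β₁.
The 95% CI for β₁ is (1.0648, 1.6966)

Confidence interval for the slope:

The 95% CI for β₁ is: β̂₁ ± t*(α/2, n-2) × SE(β̂₁)

Step 1: Find critical t-value
- Confidence level = 0.95
- Degrees of freedom = n - 2 = 27 - 2 = 25
- t*(α/2, 25) = 2.0595

Step 2: Calculate margin of error
Margin = 2.0595 × 0.1534 = 0.3159

Step 3: Construct interval
CI = 1.3807 ± 0.3159
CI = (1.0648, 1.6966)

Interpretation: intervals built this way capture the true β₁ in 95% of repeated samples; here the plausible range for the per-unit effect of x on y is 1.0648 to 1.6966.
The interval does not include 0, suggesting a significant linear relationship.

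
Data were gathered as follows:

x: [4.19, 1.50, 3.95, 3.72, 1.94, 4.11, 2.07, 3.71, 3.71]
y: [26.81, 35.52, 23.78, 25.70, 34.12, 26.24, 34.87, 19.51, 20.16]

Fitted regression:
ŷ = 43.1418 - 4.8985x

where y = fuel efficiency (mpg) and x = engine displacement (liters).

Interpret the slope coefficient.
For each additional liter of engine displacement, predicted fuel efficiency decreases by approximately 4.8985 mpg.

β₁ = -4.8985 is the change in predicted fuel efficiency (mpg) per additional liter of engine displacement.

Interpretation:
- Engine displacement up by 1 liter → predicted fuel efficiency decreases by 4.8985 mpg
- The effect is assumed constant over the observed range of x (linearity)
- The slope describes association in these data, not necessarily a causal effect

The intercept β₀ = 43.1418 is the predicted fuel efficiency when engine displacement = 0; since the smallest observed x is 1.50, this is an extrapolation and mainly anchors the line.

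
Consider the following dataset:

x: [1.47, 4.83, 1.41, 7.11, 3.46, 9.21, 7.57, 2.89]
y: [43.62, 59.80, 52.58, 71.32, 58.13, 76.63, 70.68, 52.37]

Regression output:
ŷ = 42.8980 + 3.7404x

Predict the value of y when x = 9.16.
ŷ = 77.1601

Plug x = 9.16 into the fitted line:

ŷ = 42.8980 + 3.7404 × 9.16
ŷ = 42.8980 + 34.2621
ŷ = 77.1601

This is the fitted mean response at that x — an individual observation would come with a wider prediction interval.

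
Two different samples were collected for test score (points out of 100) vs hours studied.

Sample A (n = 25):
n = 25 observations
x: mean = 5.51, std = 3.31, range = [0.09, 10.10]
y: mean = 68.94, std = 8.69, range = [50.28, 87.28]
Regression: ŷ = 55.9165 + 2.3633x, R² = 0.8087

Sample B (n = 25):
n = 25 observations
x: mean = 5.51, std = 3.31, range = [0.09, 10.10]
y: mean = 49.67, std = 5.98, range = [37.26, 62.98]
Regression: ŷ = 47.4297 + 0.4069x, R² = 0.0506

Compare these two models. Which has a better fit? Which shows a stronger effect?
Model A has the better fit (R² = 0.8087 vs 0.0506). Model A shows the stronger effect (|β₁| = 2.3633 vs 0.4069).

Model Comparison:

Fit — compare R²:
- Model A: R² = 0.8087 → 80.87% of variance in test score explained
- Model B: R² = 0.0506 → 5.06% of variance in test score explained
- 0.8087 > 0.0506 → Model A has the better fit

Effect size (slope magnitude):
- Model A: β₁ = 2.3633 → predicted test score rises 2.3633 points per additional hour of study time
- Model B: β₁ = 0.4069 → predicted test score rises 0.4069 points per additional hour of study time
- |2.3633| > |0.4069| → Model A shows the stronger marginal effect

Notes:
- R² measures how tightly points cluster around the line; β₁ measures how steep the line is — they answer different questions.
- The two samples could reflect different populations, time periods, or measurement quality.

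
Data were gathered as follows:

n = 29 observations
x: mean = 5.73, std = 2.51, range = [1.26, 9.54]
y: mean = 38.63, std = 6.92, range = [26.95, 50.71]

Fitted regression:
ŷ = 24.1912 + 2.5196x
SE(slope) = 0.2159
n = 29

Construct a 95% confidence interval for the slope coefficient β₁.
The 95% CI for β₁ is (2.0766, 2.9626)

Confidence interval for the slope:

The 95% CI for β₁ is: β̂₁ ± t*(α/2, n-2) × SE(β̂₁)

Step 1: Find critical t-value
- Confidence level = 0.95
- Degrees of freedom = n - 2 = 29 - 2 = 27
- t*(α/2, 27) = 2.0518

Step 2: Calculate margin of error
Margin = 2.0518 × 0.2159 = 0.4430

Step 3: Construct interval
CI = 2.5196 ± 0.4430
CI = (2.0766, 2.9626)

Interpretation: intervals built this way capture the true β₁ in 95% of repeated samples; here the plausible range for the per-unit effect of x on y is 2.0766 to 2.9626.
Since 0 is outside the interval, a two-sided test at α = 0.05 would reject H₀: β₁ = 0.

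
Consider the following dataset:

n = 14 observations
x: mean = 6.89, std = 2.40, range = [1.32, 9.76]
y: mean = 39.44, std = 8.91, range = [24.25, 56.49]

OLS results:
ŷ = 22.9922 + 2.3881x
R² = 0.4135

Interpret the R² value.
R² = 0.4135 means 41.35% of the variation in y is explained by the linear relationship with x. This indicates a moderate fit.

R² (coefficient of determination) measures the proportion of variance in y explained by the regression model.

Here R² = 0.4135:
- Explained: 41.35% of the variation in y
- Unexplained (residual): 100% − 41.35% = 58.65%
- Rule of thumb (below 0.3 weak; 0.3 to below 0.7 moderate; 0.7 and above strong) → moderate

Calculation: R² = 1 − (SS_res / SS_tot), where SS_res is the sum of squared residuals and SS_tot the total sum of squares.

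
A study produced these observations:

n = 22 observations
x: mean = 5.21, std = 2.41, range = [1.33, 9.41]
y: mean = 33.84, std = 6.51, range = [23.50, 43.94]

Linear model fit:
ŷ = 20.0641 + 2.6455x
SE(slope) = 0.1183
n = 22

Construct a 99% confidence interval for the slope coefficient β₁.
The 99% CI for β₁ is (2.3089, 2.9821)

Confidence interval for the slope:

The 99% CI for β₁ is: β̂₁ ± t*(α/2, n-2) × SE(β̂₁)

Step 1: Find critical t-value
- Confidence level = 0.99
- Degrees of freedom = n - 2 = 22 - 2 = 20
- t*(α/2, 20) = 2.8453

Step 2: Calculate margin of error
Margin = 2.8453 × 0.1183 = 0.3366

Step 3: Construct interval
CI = 2.6455 ± 0.3366
CI = (2.3089, 2.9821)

Interpretation: intervals built this way capture the true β₁ in 99% of repeated samples; here the plausible range for the per-unit effect of x on y is 2.3089 to 2.9821.
Since 0 is outside the interval, a two-sided test at α = 0.01 would reject H₀: β₁ = 0.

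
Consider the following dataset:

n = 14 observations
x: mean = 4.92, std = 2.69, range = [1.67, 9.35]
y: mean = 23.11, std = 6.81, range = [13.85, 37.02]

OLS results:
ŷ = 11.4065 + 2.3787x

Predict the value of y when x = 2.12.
ŷ = 16.4493

x = 2.12 lies inside the observed range [1.67, 9.35], so the fitted equation applies directly:

ŷ = 11.4065 + 2.3787 × 2.12
ŷ = 11.4065 + 5.0428
ŷ = 16.4493

This is a point prediction; actual observations scatter around it by roughly the residual standard deviation.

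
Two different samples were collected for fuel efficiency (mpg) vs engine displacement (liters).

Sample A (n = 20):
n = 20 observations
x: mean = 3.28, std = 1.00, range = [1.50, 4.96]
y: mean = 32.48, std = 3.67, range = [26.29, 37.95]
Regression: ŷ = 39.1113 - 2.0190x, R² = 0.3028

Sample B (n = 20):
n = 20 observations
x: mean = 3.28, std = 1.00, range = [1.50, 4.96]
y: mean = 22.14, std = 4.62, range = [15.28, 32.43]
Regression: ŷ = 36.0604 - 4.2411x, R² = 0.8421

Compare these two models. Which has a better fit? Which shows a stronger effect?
Model B has the better fit (R² = 0.8421 vs 0.3028). Model B shows the stronger effect (|β₁| = 4.2411 vs 2.0190).

Model Comparison:

Which explains more variance? (R²)
- Model A: R² = 0.3028 → 30.28% of variance in fuel efficiency explained
- Model B: R² = 0.8421 → 84.21% of variance in fuel efficiency explained
- 0.8421 > 0.3028 → Model B has the better fit

Which has the larger per-liter effect? (|β₁|)
- Model A: β₁ = -2.0190 → predicted fuel efficiency falls 2.0190 mpg per additional liter of engine displacement
- Model B: β₁ = -4.2411 → predicted fuel efficiency falls 4.2411 mpg per additional liter of engine displacement
- |-2.0190| < |-4.2411| → Model B shows the stronger marginal effect

Notes:
- R² measures how tightly points cluster around the line; β₁ measures how steep the line is — they answer different questions.
- A better fit (higher R²) doesn't necessarily mean a more important relationship.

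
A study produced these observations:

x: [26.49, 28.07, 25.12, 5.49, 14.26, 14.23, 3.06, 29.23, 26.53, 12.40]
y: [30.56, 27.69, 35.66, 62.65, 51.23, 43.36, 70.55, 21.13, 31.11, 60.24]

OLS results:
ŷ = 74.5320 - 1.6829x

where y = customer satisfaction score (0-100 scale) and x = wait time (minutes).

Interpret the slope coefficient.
For each additional minute of wait time, predicted satisfaction score decreases by approximately 1.6829 points.

The slope β₁ = -1.6829 gives the rate at which the fitted satisfaction score changes with wait time.

Interpretation:
- Wait time up by 1 minute → predicted satisfaction score decreases by 1.6829 points
- The effect is assumed constant over the observed range of x (linearity)
- The sign (−) gives the direction; the magnitude 1.6829 gives the size of the effect per minute

The intercept β₀ = 74.5320 is the predicted satisfaction score when wait time = 0; since the smallest observed x is 3.06, this is an extrapolation and mainly anchors the line.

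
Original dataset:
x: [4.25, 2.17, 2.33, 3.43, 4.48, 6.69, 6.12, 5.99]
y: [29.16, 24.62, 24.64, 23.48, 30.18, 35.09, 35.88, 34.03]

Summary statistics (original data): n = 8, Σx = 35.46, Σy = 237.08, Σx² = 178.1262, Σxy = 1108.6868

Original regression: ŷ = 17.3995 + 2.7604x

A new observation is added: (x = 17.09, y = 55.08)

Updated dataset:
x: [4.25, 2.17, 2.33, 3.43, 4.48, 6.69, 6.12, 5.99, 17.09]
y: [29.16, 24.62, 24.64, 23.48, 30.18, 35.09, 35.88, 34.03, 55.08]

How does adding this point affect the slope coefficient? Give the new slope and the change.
The slope changes from 2.7604 to 2.1065 (change of -0.6539, or -23.7%).

x = 17.09 lies well outside the original x-range [2.17, 6.69] (x̄ ≈ 4.43), so this observation has high leverage and can move the slope substantially.

Step 1: Update the sums with the new point (n goes from 8 to 9)
Σx  = 35.46 + 17.09 = 52.55
Σy  = 237.08 + 55.08 = 292.16
Σx² = 178.1262 + 17.09² = 178.1262 + 292.0681 = 470.1943
Σxy = 1108.6868 + 17.09×55.08 = 1108.6868 + 941.3172 = 2050.0040

Step 2: Recompute the slope with b₁ = (nΣxy − ΣxΣy) / (nΣx² − (Σx)²)
Numerator   = 9×2050.0040 − 52.55×292.16 = 18450.0360 − 15353.0080 = 3097.0280
Denominator = 9×470.1943 − 52.55² = 4231.7487 − 2761.5025 = 1470.2462
b₁(new) = 3097.0280 / 1470.2462 = 2.1065

(Same formula on the original sums: (8×1108.6868 − 35.46×237.08) / (8×178.1262 − 35.46²) = 462.6376 / 167.5980 = 2.7604, matching the given fit.)

Step 3: Change in slope
Δβ₁ = 2.1065 − 2.7604 = -0.6539
Relative change = -0.6539 / 2.7604 × 100% = -23.7%
→ the slope decreases when the point is added.

A high-leverage point only changes the slope if it is off the original line; here y = 55.08 is below the original trend, so the slope decreases.
In practice: examine leverage (hᵢ) and Cook's distance rather than deleting it automatically; check such a point for data-entry or measurement error.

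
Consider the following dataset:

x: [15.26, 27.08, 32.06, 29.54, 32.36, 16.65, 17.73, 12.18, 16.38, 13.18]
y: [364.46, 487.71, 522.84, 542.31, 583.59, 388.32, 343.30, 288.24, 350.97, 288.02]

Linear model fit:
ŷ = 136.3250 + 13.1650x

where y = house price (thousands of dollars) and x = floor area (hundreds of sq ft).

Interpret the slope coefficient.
On average, house price is about 13.1650 thousand dollars higher for every extra hundred sq ft of floor area.

β₁ = 13.1650 is the change in predicted house price (thousand dollars) per additional hundred sq ft of floor area.

Interpretation:
- Floor area up by 1 hundred sq ft → predicted house price increases by 13.1650 thousand dollars
- The effect is assumed constant over the observed range of x (linearity)

(β₀ = 136.3250 is the fitted value at x = 0 and is not part of the slope interpretation.)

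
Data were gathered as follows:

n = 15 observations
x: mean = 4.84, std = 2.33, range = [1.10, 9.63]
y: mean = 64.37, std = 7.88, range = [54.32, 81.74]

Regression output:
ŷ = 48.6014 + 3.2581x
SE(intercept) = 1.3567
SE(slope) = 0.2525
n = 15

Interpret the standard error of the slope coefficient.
The slope 3.2581 is pinned down to within about ±0.2525 (one SE) by these data — relative uncertainty 7.7%, i.e. precise.

SE(β̂₁) = s / √Sxx, where s is the residual standard deviation and Sxx = Σ(x − x̄)². It is the yardstick for how far β̂₁ = 3.2581 could plausibly be from the true slope.

Relative precision:
- SE / |β̂₁| = 0.2525 / 3.2581 = 7.7%
- Rule of thumb (under 20%: precise; 20% to under 50%: moderately precise; 50% or more: imprecise) → precise

Link to interval estimation: a confidence interval for β₁ is β̂₁ ± t* × 0.2525, so SE sets the half-width per unit of t*.

What drives SE(β̂₁): more residual scatter → larger SE.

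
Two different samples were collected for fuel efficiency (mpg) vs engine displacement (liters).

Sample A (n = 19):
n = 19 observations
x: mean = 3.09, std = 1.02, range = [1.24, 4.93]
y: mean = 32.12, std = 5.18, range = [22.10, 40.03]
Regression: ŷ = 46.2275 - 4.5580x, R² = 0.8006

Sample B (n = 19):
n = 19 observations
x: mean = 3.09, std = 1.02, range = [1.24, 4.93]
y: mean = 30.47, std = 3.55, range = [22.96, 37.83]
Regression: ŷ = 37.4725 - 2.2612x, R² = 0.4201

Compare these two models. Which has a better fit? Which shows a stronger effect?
Model A has the better fit (R² = 0.8006 vs 0.4201). Model A shows the stronger effect (|β₁| = 4.5580 vs 2.2612).

Model Comparison:

Which explains more variance? (R²)
- Model A: R² = 0.8006 → 80.06% of variance in fuel efficiency explained
- Model B: R² = 0.4201 → 42.01% of variance in fuel efficiency explained
- 0.8006 > 0.4201 → Model A has the better fit

Strength of effect — compare |β₁|:
- Model A: β₁ = -4.5580 → predicted fuel efficiency falls 4.5580 mpg per additional liter of engine displacement
- Model B: β₁ = -2.2612 → predicted fuel efficiency falls 2.2612 mpg per additional liter of engine displacement
- |-4.5580| > |-2.2612| → Model A shows the stronger marginal effect

Note: A steeper slope doesn't make a better model if the scatter around the line is large.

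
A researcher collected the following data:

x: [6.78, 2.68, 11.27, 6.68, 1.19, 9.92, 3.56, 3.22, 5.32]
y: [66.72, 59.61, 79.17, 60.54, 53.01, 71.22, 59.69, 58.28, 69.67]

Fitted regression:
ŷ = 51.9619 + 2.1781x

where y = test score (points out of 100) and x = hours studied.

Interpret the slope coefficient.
For each additional hour of study time, predicted test score increases by approximately 2.1781 points.

The slope coefficient β₁ = 2.1781 represents the marginal effect of study time on test score.

Interpretation:
- Study time up by 1 hour → predicted test score increases by 2.1781 points
- This is a linear approximation: the same per-unit change is assumed across the whole observed x range

The intercept β₀ = 51.9619 is the predicted test score when study time = 0; since the smallest observed x is 1.19, this is an extrapolation and mainly anchors the line.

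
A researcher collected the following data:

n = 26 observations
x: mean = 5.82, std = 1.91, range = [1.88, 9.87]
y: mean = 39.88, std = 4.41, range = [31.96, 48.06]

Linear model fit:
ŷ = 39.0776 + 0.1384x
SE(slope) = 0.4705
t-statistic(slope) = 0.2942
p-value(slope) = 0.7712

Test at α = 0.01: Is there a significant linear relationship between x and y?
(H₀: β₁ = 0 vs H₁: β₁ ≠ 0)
p-value = 0.7712 ≥ α = 0.01, so we fail to reject H₀. The relationship is not significant.

Hypothesis test for the slope coefficient:

H₀: β₁ = 0 (no linear relationship)
H₁: β₁ ≠ 0 (linear relationship exists)

Test statistic: t = β̂₁ / SE(β̂₁) = 0.1384 / 0.4705 = 0.2942

With df = 24, the two-sided p-value for |t| = 0.2942 is 0.7712.

Decision rule: reject H₀ if p-value < α.
p-value = 0.7712 ≥ α = 0.01 → fail to reject H₀.

There is not sufficient evidence at the 1% significance level to conclude that a linear relationship exists between x and y.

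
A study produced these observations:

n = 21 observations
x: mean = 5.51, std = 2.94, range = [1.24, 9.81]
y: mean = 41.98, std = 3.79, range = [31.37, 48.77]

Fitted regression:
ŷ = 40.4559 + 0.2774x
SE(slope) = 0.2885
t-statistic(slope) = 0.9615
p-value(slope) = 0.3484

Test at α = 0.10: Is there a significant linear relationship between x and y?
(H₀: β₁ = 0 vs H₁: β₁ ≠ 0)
Since p-value = 0.3484 ≥ α = 0.10, fail to reject H₀ — the slope is not significantly different from 0.

Hypothesis test for the slope coefficient:

H₀: β₁ = 0 (no linear relationship)
H₁: β₁ ≠ 0 (linear relationship exists)

Test statistic: t = β̂₁ / SE(β̂₁) = 0.2774 / 0.2885 = 0.9615

With df = 19, the two-sided p-value for |t| = 0.9615 is 0.3484.

Decision rule: reject H₀ if p-value < α.
p-value = 0.3484 ≥ α = 0.10 → fail to reject H₀.

At α = 0.10 the data do not provide convincing evidence of a nonzero slope.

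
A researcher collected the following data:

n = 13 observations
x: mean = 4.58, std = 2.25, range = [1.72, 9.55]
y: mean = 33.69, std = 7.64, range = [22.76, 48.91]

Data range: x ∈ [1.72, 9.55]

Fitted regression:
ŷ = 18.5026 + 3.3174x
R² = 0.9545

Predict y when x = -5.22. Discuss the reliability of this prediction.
The equation gives ŷ = 1.1858; however x = -5.22 is 6.94 units below the observed range, so this extrapolated value should not be trusted.

Prediction calculation:
ŷ = 18.5026 + 3.3174 × (-5.22)
ŷ = 1.1858

Reliability:
- Data range: x ∈ [1.72, 9.55]
- Prediction point: x = -5.22 is 6.94 units below the observed range → this is EXTRAPOLATION, not interpolation

Why that matters here:
- Real relationships often flatten, saturate, or turn nonlinear at extremes
- R² describes fit only over the sampled x values; it says nothing about behaviour beyond them

Report the number if required, but flag clearly that it is an extrapolation.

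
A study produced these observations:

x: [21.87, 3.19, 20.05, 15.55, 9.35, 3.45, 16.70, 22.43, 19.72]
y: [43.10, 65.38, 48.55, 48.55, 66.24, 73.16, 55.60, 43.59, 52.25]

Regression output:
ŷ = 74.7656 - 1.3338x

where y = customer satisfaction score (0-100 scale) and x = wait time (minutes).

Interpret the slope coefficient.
An increase of one minute in wait time is associated with a 1.3338 points decrease in predicted satisfaction score.

The slope coefficient β₁ = -1.3338 represents the marginal effect of wait time on satisfaction score.

Interpretation:
- Wait time up by 1 minute → predicted satisfaction score decreases by 1.3338 points
- This is a linear approximation: the same per-unit change is assumed across the whole observed x range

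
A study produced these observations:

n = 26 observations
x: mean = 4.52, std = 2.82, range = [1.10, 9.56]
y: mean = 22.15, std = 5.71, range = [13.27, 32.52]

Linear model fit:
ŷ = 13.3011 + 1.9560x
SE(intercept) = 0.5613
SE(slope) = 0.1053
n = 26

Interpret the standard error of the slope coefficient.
The slope 1.9560 is pinned down to within about ±0.1053 (one SE) by these data — relative uncertainty 5.4%, i.e. precise.

SE(β̂₁) = 0.1053 says: if we drew many samples of n = 26 from the same population and refit each time, the fitted slopes would scatter with a standard deviation of roughly 0.1053 around the true β₁.

Relative precision:
- SE / |β̂₁| = 0.1053 / 1.9560 = 5.4%
- Rule of thumb (under 20%: precise; 20% to under 50%: moderately precise; 50% or more: imprecise) → precise

Link to the t-test: t = β̂₁ / SE(β̂₁) = 1.9560 / 0.1053 = 18.5755, the statistic for H₀: β₁ = 0.

What drives SE(β̂₁): larger n (here n = 26) → smaller SE.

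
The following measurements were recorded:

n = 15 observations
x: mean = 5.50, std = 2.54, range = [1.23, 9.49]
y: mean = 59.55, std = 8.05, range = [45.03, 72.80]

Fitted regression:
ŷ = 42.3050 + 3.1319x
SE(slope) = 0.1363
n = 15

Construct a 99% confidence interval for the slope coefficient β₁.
The 99% CI for β₁ is (2.7213, 3.5425)

Confidence interval for the slope:

The 99% CI for β₁ is: β̂₁ ± t*(α/2, n-2) × SE(β̂₁)

Step 1: Find critical t-value
- Confidence level = 0.99
- Degrees of freedom = n - 2 = 15 - 2 = 13
- t*(α/2, 13) = 3.0123

Step 2: Calculate margin of error
Margin = 3.0123 × 0.1363 = 0.4106

Step 3: Construct interval
CI = 3.1319 ± 0.4106
CI = (2.7213, 3.5425)

Interpretation: each one-unit increase in x is associated with a change in mean y of between 2.7213 and 3.5425, with 99% confidence.
Since 0 is outside the interval, a two-sided test at α = 0.01 would reject H₀: β₁ = 0.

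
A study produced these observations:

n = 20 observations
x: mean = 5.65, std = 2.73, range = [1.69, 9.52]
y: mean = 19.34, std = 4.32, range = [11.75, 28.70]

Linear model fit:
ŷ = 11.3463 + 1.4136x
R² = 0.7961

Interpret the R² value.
R² = 0.7961 means 79.61% of the variation in y is explained by the linear relationship with x. This indicates a strong fit.

The coefficient of determination R² is the fraction of the total variation in y that the fitted line accounts for.

Here R² = 0.7961:
- Explained: 79.61% of the variation in y
- Unexplained (residual): 100% − 79.61% = 20.39%
- Rule of thumb (below 0.3 weak; 0.3 to below 0.7 moderate; 0.7 and above strong) → strong

Equivalently, for simple linear regression R² = r², so |r| = √0.7961 ≈ 0.8922.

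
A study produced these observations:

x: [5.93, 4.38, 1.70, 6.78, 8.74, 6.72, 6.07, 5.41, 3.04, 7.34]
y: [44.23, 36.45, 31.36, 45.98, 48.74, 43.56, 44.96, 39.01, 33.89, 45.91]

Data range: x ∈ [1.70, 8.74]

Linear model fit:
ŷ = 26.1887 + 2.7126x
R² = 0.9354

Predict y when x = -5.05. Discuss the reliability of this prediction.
The equation gives ŷ = 12.4901; however x = -5.05 is 6.75 units below the observed range, so this extrapolated value should not be trusted.

Prediction calculation:
ŷ = 26.1887 + 2.7126 × (-5.05)
ŷ = 12.4901

Reliability:
- Data range: x ∈ [1.70, 8.74]
- Prediction point: x = -5.05 is 6.75 units below the observed range → this is EXTRAPOLATION, not interpolation

Why that matters here:
- There are no observations near this x to validate the fitted line there
- R² describes fit only over the sampled x values; it says nothing about behaviour beyond them

Report the number if required, but flag clearly that it is an extrapolation.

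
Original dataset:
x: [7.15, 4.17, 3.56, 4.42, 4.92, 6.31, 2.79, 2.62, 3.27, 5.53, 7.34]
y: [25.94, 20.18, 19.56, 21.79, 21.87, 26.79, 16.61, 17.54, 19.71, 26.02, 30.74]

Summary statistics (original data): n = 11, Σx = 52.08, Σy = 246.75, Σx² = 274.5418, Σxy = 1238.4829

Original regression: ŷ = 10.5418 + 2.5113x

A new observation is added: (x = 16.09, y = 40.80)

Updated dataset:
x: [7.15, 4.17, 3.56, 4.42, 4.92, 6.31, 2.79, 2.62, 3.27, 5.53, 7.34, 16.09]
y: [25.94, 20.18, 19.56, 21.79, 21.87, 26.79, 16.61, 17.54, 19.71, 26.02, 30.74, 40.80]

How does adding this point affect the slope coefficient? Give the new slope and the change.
New slope β₁ = 1.7886 versus 2.5113 before: a change of -0.7227 (-28.8%).

The new point has HIGH LEVERAGE: x = 16.09 is far from the original mean x̄ = 52.08/11 ≈ 4.73 (original range [2.62, 7.34]).

Step 1: Update the sums with the new point (n goes from 11 to 12)
Σx  = 52.08 + 16.09 = 68.17
Σy  = 246.75 + 40.80 = 287.55
Σx² = 274.5418 + 16.09² = 274.5418 + 258.8881 = 533.4299
Σxy = 1238.4829 + 16.09×40.80 = 1238.4829 + 656.4720 = 1894.9549

Step 2: Recompute the slope with b₁ = (nΣxy − ΣxΣy) / (nΣx² − (Σx)²)
Numerator   = 12×1894.9549 − 68.17×287.55 = 22739.4588 − 19602.2835 = 3137.1753
Denominator = 12×533.4299 − 68.17² = 6401.1588 − 4647.1489 = 1754.0099
b₁(new) = 3137.1753 / 1754.0099 = 1.7886

(Same formula on the original sums: (11×1238.4829 − 52.08×246.75) / (11×274.5418 − 52.08²) = 772.5719 / 307.6334 = 2.5113, matching the given fit.)

Step 3: Change in slope
Δβ₁ = 1.7886 − 2.5113 = -0.7227
Relative change = -0.7227 / 2.5113 × 100% = -28.8%
→ the slope decreases when the point is added.

A high-leverage point only changes the slope if it is off the original line; here y = 40.80 is below the original trend, so the slope decreases.
In practice: check such a point for data-entry or measurement error; refit with and without it and report both if conclusions differ.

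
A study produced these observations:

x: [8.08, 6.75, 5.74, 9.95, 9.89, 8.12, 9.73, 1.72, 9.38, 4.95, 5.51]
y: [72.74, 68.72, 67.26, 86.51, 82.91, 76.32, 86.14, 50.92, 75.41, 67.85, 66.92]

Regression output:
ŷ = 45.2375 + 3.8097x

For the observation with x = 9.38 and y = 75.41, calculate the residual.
Residual = -5.5625

The residual is the difference between the actual value and the predicted value:

Residual = y - ŷ

Step 1: Calculate predicted value
ŷ = 45.2375 + 3.8097 × 9.38
ŷ = 80.9725

Step 2: Calculate residual
Residual = 75.41 - 80.9725
Residual = -5.5625

The residual is negative, so the observed y = 75.41 sits below the regression line (the line overestimates it by 5.5625).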